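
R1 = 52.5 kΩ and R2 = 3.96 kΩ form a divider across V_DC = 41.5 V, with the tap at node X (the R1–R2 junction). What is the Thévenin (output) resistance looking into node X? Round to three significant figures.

R_th ≈ 3.68 kΩ

Zeroing V_DC shorts the top of R1 to ground, so R_th = R1 ‖ R2 = 3.682 kΩ.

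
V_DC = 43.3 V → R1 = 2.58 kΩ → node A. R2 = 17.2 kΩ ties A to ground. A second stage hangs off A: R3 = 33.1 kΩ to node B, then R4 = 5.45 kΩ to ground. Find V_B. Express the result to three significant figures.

V_B ≈ 5.03 V

Looking into the second stage from A: R3 + R4 = 38.55 kΩ appears in parallel with R2.
Effective lower resistance at A: R2 ‖ 38.55 = 11.89 kΩ.
So V_A = 43.3 × 0.8217 = 35.58 V.
Then the unloaded second divider: V_B = V_A × R4/(R3+R4) = 35.58 × 0.1414 = 5.030 V.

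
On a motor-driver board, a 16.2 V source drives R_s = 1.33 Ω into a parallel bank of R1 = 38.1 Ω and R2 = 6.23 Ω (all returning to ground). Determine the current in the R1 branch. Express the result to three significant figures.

I ≈ 0.341 A

Equivalent of the parallel group: R_p = 5.354 Ω.
V_A by voltage divider: V_A = 16.2 × 5.354/(1.33 + 5.354) = 12.98 V.
I(R1) = V_A / R1 = 12.98/38.1 = 0.3406 A.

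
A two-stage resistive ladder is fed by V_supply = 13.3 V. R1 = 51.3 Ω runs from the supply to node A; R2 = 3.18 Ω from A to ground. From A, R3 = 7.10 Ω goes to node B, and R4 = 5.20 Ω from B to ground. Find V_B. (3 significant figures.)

The second stage (R3 + R4 = 12.30 Ω) loads node A in parallel with R2.
Effective lower resistance at A: R2 ‖ 12.30 = 2.527 Ω.
V_A = 13.3 × 2.527/(51.3 + 2.527) = 0.6243 V.
V_B = V_A × 0.4228 = 0.2639 V.

V_B ≈ 0.264 V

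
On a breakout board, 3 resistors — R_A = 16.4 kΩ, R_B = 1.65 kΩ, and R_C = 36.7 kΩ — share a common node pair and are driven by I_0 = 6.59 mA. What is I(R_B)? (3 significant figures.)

Total conductance ΣG = 1/16.4 + 1/1.65 + 1/36.7 = 0.6943 (units of 1/kΩ).
By the current-divider rule, I = I_0 · G_k/ΣG = 6.59 × 0.8729 = 5.753 mA.

I ≈ 5.75 mA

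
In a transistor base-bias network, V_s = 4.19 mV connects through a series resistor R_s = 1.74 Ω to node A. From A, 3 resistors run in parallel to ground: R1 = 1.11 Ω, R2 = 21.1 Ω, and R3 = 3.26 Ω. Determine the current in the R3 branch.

Equivalent of the parallel group: R_p = 0.7968 Ω.
V_A = 4.19 × 0.7968/2.537 = 1.316 mV.
Branch current I = V_A/R3 = 1.316/3.26 = 0.4037 mA.

I ≈ 0.404 mA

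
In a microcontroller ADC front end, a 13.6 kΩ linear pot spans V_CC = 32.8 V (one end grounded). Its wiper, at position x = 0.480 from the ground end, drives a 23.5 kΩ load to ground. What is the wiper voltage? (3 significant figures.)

V_out ≈ 13.8 V

The pot divides into 7.072 kΩ above the wiper and 6.528 kΩ below.
Lower segment in parallel with the load: 6.528 ‖ 23.5 = 5.109 kΩ.
Loaded-divider output: V_out = 32.8 × 0.4194 = 13.76 V.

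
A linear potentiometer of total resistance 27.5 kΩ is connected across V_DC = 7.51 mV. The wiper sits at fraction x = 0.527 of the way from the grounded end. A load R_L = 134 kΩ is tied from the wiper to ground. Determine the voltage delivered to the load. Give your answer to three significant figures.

V_out ≈ 3.77 mV

The pot divides into 13.01 kΩ above the wiper and 14.49 kΩ below.
(x·R_p) ‖ R_L = 13.08 kΩ.
Then V_out = V_DC · 13.08/(13.01 + 13.08) = 3.765 mV.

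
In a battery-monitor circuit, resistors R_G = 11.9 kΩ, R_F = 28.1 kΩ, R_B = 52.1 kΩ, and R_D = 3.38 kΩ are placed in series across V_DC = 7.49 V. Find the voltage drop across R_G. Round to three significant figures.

ΣR = 11.9 + 28.1 + 52.1 + 3.38 = 95.48 kΩ.
V = V_DC · R/ΣR = 7.49 × 0.1246 = 0.9335 V.

V ≈ 0.934 V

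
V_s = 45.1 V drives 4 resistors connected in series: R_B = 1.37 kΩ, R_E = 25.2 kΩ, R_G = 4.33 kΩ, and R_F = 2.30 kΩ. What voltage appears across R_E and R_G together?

Total series resistance ΣR = 1.37 + 25.2 + 4.33 + 2.30 = 33.20 kΩ.
R_{R_E..R_G} = 25.2 + 4.33 = 29.53 kΩ.
Voltage divider: V = V_s · (29.53 / 33.20) = 45.1 × 0.8895 = 40.11 V.

V ≈ 40.1 V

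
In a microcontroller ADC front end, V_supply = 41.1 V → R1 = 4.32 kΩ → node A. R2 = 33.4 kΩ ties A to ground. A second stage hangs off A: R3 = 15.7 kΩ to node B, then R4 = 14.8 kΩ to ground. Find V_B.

V_B ≈ 15.7 V

Looking into the second stage from A: R3 + R4 = 30.50 kΩ appears in parallel with R2.
R2 ‖ (R3+R4) = 15.94 kΩ.
First divider: V_A = V_supply · 15.94/(4.32 + 15.94) = 32.34 V.
Stage 2 is unloaded, so V_B = V_A · R4/(R3+R4) = 32.34 × 14.8/30.50 = 15.69 V.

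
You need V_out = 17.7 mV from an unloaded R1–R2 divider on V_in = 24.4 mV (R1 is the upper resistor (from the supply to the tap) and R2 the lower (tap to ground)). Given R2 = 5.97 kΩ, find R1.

R1 ≈ 2.26 kΩ

V_out/V_in = R2/(R1+R2) = 0.7254.
R1 = R2·(1/k − 1) = 5.97 × 0.3785 = 2.260 kΩ.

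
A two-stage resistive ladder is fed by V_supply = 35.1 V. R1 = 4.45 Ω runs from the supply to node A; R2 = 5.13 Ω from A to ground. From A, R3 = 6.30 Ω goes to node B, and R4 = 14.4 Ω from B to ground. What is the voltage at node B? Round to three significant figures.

V_B ≈ 11.7 V

Node A sees R2 in parallel with the series input of stage 2, R3 + R4 = 20.70 Ω.
Effective lower resistance at A: R2 ‖ 20.70 = 4.111 Ω.
First divider: V_A = V_supply · 4.111/(4.45 + 4.111) = 16.86 V.
Stage 2 is unloaded, so V_B = V_A · R4/(R3+R4) = 16.86 × 14.4/20.70 = 11.73 V.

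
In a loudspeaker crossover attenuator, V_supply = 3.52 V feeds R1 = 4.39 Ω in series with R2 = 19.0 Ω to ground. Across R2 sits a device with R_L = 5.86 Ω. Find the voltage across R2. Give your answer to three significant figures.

V_out ≈ 1.78 V

The load sits in parallel with R2, giving an effective lower resistance R2' = R2·R_L/(R2+R_L) = 4.479 Ω.
Now apply the divider: V_out = 3.52 × 0.5050 = 1.778 V.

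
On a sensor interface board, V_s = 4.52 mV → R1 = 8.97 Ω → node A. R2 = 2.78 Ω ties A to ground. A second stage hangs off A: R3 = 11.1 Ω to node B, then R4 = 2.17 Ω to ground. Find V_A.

Looking into the second stage from A: R3 + R4 = 13.27 Ω appears in parallel with R2.
R2 ‖ (R3+R4) = 2.298 Ω.
V_A = 4.52 × 2.298/(8.97 + 2.298) = 0.9220 mV.

V_A ≈ 0.922 mV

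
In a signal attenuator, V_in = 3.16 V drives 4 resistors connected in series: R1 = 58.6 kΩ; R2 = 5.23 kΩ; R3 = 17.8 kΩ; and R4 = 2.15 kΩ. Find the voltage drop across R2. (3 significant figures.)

Series total: ΣR = 58.6 + 5.23 + 17.8 + 2.15 = 83.78 kΩ.
V = V_in · R/ΣR = 3.16 × 0.06243 = 0.1973 V.

V ≈ 0.197 V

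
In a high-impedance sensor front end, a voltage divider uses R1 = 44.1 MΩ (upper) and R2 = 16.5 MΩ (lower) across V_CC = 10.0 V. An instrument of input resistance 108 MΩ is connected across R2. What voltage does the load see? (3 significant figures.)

V_out ≈ 2.45 V

First combine the lower leg with the load: R2 ‖ R_L = 14.31 MΩ.
Voltage divider with the loaded lower leg: V_out = 10.0 × 14.31/(44.1 + 14.31) = 10.0 × 0.2450 = 2.450 V.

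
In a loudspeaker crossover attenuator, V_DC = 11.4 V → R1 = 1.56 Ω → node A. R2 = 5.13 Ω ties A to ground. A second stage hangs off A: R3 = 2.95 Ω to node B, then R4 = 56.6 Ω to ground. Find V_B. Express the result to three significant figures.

Looking into the second stage from A: R3 + R4 = 59.55 Ω appears in parallel with R2.
Effective lower resistance at A: R2 ‖ 59.55 = 4.723 Ω.
So V_A = 11.4 × 0.7517 = 8.570 V.
V_B = V_A × 0.9505 = 8.145 V.

V_B ≈ 8.15 V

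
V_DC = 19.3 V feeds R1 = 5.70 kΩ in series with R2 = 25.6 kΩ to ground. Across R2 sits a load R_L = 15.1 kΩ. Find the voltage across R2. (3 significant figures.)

V_out ≈ 12.1 V

The load sits in parallel with R2, giving an effective lower resistance R2' = R2·R_L/(R2+R_L) = 9.498 kΩ.
Then V_out = V_DC · R2'/(R1 + R2') = 19.3 × 9.498/15.20 = 12.06 V.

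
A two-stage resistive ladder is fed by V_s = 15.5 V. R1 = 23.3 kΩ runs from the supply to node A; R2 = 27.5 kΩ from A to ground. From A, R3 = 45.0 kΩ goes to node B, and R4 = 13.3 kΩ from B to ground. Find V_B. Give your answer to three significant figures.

V_B ≈ 1.57 V

Looking into the second stage from A: R3 + R4 = 58.30 kΩ appears in parallel with R2.
Effective lower resistance at A: R2 ‖ 58.30 = 18.69 kΩ.
V_A = 15.5 × 18.69/(23.3 + 18.69) = 6.898 V.
Then the unloaded second divider: V_B = V_A × R4/(R3+R4) = 6.898 × 0.2281 = 1.574 V.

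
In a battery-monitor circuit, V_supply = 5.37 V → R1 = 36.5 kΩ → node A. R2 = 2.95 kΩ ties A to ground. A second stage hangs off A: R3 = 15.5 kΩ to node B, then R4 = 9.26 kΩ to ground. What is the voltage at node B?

V_B ≈ 0.135 V

The second stage (R3 + R4 = 24.76 kΩ) loads node A in parallel with R2.
Effective lower resistance at A: R2 ‖ 24.76 = 2.636 kΩ.
V_A = 5.37 × 2.636/(36.5 + 2.636) = 0.3617 V.
V_B = V_A × 0.3740 = 0.1353 V.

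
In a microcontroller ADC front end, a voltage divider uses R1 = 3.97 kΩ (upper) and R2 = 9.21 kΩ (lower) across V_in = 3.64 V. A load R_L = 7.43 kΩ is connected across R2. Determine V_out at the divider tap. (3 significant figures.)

The load sits in parallel with R2, giving an effective lower resistance R2' = R2·R_L/(R2+R_L) = 4.112 kΩ.
Now apply the divider: V_out = 3.64 × 0.5088 = 1.852 V.
(Unloaded it would be 2.54 V; the load pulls it down.)

V_out ≈ 1.85 V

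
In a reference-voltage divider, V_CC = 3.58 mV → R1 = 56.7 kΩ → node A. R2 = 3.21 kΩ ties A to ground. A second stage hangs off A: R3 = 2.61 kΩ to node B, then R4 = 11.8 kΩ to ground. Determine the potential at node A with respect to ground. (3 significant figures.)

Looking into the second stage from A: R3 + R4 = 14.41 kΩ appears in parallel with R2.
Effective lower resistance at A: R2 ‖ 14.41 = 2.625 kΩ.
So V_A = 3.58 × 0.04425 = 0.1584 mV.

V_A ≈ 0.158 mV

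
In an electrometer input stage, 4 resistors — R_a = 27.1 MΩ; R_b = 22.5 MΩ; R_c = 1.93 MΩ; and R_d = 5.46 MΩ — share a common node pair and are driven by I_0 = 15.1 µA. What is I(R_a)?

I ≈ 0.712 µA

Total conductance ΣG = 1/27.1 + 1/22.5 + 1/1.93 + 1/5.46 = 0.7826 (units of 1/MΩ).
R_a takes the fraction G_k/ΣG = 0.03690/0.7826 = 0.04715, so I = 15.1 × 0.04715 = 0.7120 µA.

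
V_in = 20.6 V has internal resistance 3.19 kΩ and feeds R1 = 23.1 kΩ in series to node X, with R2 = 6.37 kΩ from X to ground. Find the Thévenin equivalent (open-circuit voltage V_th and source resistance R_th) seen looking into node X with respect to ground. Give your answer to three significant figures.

R1' = 3.19 + 23.1 = 26.29 kΩ (source resistance + R1).
V_th is the unloaded tap voltage: V_in · R2/(R1'+R2) = 20.6 × 0.1950 = 4.018 V.
Looking into X with the source shorted: R_th = R1'·R2/(R1'+R2) = 26.29 × 6.37/32.66 = 5.128 kΩ.

V_th ≈ 4.02 V, R_th ≈ 5.13 kΩ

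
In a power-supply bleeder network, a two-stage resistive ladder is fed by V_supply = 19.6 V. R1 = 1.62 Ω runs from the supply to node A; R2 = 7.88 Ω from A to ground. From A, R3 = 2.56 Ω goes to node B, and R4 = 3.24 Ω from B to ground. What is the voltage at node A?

V_A ≈ 13.2 V

The second stage (R3 + R4 = 5.800 Ω) loads node A in parallel with R2.
Effective lower resistance at A: R2 ‖ 5.800 = 3.341 Ω.
So V_A = 19.6 × 0.6734 = 13.20 V.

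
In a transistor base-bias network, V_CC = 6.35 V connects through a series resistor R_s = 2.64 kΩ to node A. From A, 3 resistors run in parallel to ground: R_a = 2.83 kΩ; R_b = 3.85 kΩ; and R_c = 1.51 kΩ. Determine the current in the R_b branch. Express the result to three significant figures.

Equivalent of the parallel group: R_p = 0.7841 kΩ.
V_A = 6.35 × 0.7841/3.424 = 1.454 V.
Branch current I = V_A/R_b = 1.454/3.85 = 0.3777 mA.
(Check via current divider: I_total = 1.855 mA; share G_k/ΣG = 0.2037 → same result.)

I ≈ 0.378 mA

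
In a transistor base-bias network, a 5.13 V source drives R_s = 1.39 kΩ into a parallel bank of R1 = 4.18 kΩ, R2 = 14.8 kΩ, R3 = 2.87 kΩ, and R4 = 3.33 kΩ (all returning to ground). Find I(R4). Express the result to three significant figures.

I ≈ 0.662 mA

Parallel bank: R_p = 1/(1/4.18 + 1/14.8 + 1/2.87 + 1/3.33) = 1.047 kΩ.
Node voltage V_A = V_supply · R_p/(R_s + R_p) = 5.13 × 0.4295 = 2.203 V.
Branch current I = V_A/R4 = 2.203/3.33 = 0.6617 mA.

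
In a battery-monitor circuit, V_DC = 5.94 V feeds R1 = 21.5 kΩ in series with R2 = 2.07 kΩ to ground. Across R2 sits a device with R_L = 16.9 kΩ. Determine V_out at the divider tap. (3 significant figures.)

V_out ≈ 0.469 V

The load sits in parallel with R2, giving an effective lower resistance R2' = R2·R_L/(R2+R_L) = 1.844 kΩ.
Voltage divider with the loaded lower leg: V_out = 5.94 × 1.844/(21.5 + 1.844) = 5.94 × 0.07900 = 0.4692 V.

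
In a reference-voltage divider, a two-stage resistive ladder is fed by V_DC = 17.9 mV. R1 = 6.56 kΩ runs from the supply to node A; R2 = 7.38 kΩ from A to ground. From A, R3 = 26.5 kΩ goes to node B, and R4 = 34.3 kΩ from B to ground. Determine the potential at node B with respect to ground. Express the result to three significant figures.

The second stage (R3 + R4 = 60.80 kΩ) loads node A in parallel with R2.
R2 ‖ (R3+R4) = 6.581 kΩ.
So V_A = 17.9 × 0.5008 = 8.964 mV.
Stage 2 is unloaded, so V_B = V_A · R4/(R3+R4) = 8.964 × 34.3/60.80 = 5.057 mV.

V_B ≈ 5.06 mV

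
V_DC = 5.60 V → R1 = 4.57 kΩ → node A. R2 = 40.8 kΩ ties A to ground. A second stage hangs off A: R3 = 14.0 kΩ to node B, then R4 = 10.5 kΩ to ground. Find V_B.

V_B ≈ 1.85 V

The second stage (R3 + R4 = 24.50 kΩ) loads node A in parallel with R2.
R2 ‖ (R3+R4) = 15.31 kΩ.
V_A = 5.60 × 15.31/(4.57 + 15.31) = 4.313 V.
Then the unloaded second divider: V_B = V_A × R4/(R3+R4) = 4.313 × 0.4286 = 1.848 V.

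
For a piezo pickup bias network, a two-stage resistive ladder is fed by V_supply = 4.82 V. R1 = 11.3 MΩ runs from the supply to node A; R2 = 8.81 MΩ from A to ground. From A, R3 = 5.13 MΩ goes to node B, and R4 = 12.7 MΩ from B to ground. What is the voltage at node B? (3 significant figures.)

Looking into the second stage from A: R3 + R4 = 17.83 MΩ appears in parallel with R2.
Effective lower resistance at A: R2 ‖ 17.83 = 5.896 MΩ.
First divider: V_A = V_supply · 5.896/(11.3 + 5.896) = 1.653 V.
Then the unloaded second divider: V_B = V_A × R4/(R3+R4) = 1.653 × 0.7123 = 1.177 V.

V_B ≈ 1.18 V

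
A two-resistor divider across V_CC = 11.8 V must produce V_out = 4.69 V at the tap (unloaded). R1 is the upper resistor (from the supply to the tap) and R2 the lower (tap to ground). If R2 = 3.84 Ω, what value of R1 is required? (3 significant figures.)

The divider ratio is R2/(R1+R2) = 4.69/11.8 = 0.3975.
So R1 = R2 · (V_CC/V_out − 1) = 3.84 × (11.8/4.69 − 1) = 3.84 × 1.516 = 5.821 Ω.

R1 ≈ 5.82 Ω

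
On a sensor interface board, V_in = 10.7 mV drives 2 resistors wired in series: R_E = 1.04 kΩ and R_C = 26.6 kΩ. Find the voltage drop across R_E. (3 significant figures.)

V ≈ 0.403 mV

Total series resistance ΣR = 1.04 + 26.6 = 27.64 kΩ.
By the voltage-divider rule, V = 10.7 × 1.040/27.64 = 0.4026 mV.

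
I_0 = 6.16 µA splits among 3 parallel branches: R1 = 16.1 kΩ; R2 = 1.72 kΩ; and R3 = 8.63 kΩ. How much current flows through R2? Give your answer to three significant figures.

ΣG = 1/16.1 + 1/1.72 + 1/8.63 = 0.7594.
R2 takes the fraction G_k/ΣG = 0.5814/0.7594 = 0.7656, so I = 6.16 × 0.7656 = 4.716 µA.

I ≈ 4.72 µA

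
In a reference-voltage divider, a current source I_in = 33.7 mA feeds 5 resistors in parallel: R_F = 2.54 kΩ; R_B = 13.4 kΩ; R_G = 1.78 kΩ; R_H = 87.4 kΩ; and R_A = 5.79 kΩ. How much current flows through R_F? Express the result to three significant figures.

Conductances: ΣG = 1/2.54 + 1/13.4 + 1/1.78 + 1/87.4 + 1/5.79 = 1.214 (1/kΩ).
Current divider: I(R_F) = I_in · G_k/ΣG = 33.7 × (0.3937/1.214) = 33.7 × 0.3242 = 10.93 mA.

I ≈ 10.9 mA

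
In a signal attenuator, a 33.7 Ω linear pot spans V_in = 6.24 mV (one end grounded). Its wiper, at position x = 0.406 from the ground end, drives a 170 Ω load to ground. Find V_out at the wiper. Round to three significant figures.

Lower segment x·R_p = 13.68 Ω; upper segment (1−x)·R_p = 20.02 Ω.
(x·R_p) ‖ R_L = 12.66 Ω.
V_out = 6.24 × 12.66/(20.02 + 12.66) = 2.418 mV.
(Unloaded: V_out = x·V_in = 2.53 mV.)

V_out ≈ 2.42 mV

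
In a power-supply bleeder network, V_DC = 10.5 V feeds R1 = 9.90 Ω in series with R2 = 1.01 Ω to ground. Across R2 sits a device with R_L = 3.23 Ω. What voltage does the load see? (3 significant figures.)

V_out ≈ 0.757 V

First combine the lower leg with the load: R2 ‖ R_L = 0.7694 Ω.
Then V_out = V_DC · R2'/(R1 + R2') = 10.5 × 0.7694/10.67 = 0.7572 V.
(Unloaded it would be 0.972 V; the load pulls it down.)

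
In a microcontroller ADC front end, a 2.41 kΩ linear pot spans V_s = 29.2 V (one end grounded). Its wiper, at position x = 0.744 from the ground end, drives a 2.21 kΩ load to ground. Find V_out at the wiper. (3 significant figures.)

V_out ≈ 18.0 V

The pot divides into 0.6170 kΩ above the wiper and 1.793 kΩ below.
Lower segment in parallel with the load: 1.793 ‖ 2.21 = 0.9899 kΩ.
Loaded-divider output: V_out = 29.2 × 0.6160 = 17.99 V.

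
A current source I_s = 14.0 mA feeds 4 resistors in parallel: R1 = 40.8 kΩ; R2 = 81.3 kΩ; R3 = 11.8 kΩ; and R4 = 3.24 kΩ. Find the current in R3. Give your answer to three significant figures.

I ≈ 2.76 mA

Total conductance ΣG = 1/40.8 + 1/81.3 + 1/11.8 + 1/3.24 = 0.4302 (units of 1/kΩ).
R3 takes the fraction G_k/ΣG = 0.08475/0.4302 = 0.1970, so I = 14.0 × 0.1970 = 2.758 mA.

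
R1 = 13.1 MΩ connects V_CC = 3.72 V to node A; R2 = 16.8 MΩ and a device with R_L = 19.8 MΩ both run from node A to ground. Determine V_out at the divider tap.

The load sits in parallel with R2, giving an effective lower resistance R2' = R2·R_L/(R2+R_L) = 9.089 MΩ.
Voltage divider with the loaded lower leg: V_out = 3.72 × 9.089/(13.1 + 9.089) = 3.72 × 0.4096 = 1.524 V.

V_out ≈ 1.52 V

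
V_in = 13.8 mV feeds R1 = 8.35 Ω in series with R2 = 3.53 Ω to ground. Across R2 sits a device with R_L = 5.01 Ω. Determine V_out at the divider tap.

R2 ‖ R_L = (3.53 × 5.01)/(3.53 + 5.01) = 2.071 Ω.
Now apply the divider: V_out = 13.8 × 0.1987 = 2.742 mV.

V_out ≈ 2.74 mV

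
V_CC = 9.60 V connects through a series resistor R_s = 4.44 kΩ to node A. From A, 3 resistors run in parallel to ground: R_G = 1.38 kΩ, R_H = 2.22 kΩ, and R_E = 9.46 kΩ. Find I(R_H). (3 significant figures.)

I ≈ 0.647 mA

Equivalent of the parallel group: R_p = 0.7808 kΩ.
Node voltage V_A = V_CC · R_p/(R_s + R_p) = 9.60 × 0.1495 = 1.436 V.
Branch current I = V_A/R_H = 1.436/2.22 = 0.6467 mA.
(Equivalently: I_total = 1.839 mA, then current-divider fraction G_k/ΣG = 0.3517.)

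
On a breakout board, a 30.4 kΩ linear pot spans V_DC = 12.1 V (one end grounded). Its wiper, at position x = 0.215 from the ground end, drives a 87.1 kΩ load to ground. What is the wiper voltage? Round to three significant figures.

Split the track: R_lower = x·R_p = 6.536 kΩ, R_upper = (1−x)·R_p = 23.86 kΩ.
R_L loads the lower segment: effective lower R = 6.080 kΩ.
Loaded-divider output: V_out = 12.1 × 0.2030 = 2.457 V.
(Unloaded: V_out = x·V_DC = 2.60 V.)

V_out ≈ 2.46 V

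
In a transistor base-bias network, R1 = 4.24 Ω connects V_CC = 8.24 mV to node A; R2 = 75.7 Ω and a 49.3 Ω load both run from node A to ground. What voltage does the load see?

V_out ≈ 7.22 mV

The load sits in parallel with R2, giving an effective lower resistance R2' = R2·R_L/(R2+R_L) = 29.86 Ω.
Voltage divider with the loaded lower leg: V_out = 8.24 × 29.86/(4.24 + 29.86) = 8.24 × 0.8756 = 7.215 mV.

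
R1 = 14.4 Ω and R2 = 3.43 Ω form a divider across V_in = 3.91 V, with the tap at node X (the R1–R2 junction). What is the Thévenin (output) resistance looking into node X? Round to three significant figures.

Zeroing V_in shorts the top of R1 to ground, so R_th = R1 ‖ R2 = 2.770 Ω.

R_th ≈ 2.77 Ω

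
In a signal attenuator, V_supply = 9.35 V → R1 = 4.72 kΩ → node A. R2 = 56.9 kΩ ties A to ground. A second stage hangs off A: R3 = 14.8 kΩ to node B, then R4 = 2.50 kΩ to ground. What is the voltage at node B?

Node A sees R2 in parallel with the series input of stage 2, R3 + R4 = 17.30 kΩ.
Effective lower resistance at A: R2 ‖ 17.30 = 13.27 kΩ.
V_A = 9.35 × 13.27/(4.72 + 13.27) = 6.896 V.
V_B = V_A × 0.1445 = 0.9966 V.

V_B ≈ 0.997 V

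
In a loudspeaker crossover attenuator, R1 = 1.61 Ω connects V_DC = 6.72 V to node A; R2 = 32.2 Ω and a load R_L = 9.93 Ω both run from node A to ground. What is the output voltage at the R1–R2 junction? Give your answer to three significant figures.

V_out ≈ 5.54 V

First combine the lower leg with the load: R2 ‖ R_L = 7.590 Ω.
Then V_out = V_DC · R2'/(R1 + R2') = 6.72 × 7.590/9.200 = 5.544 V.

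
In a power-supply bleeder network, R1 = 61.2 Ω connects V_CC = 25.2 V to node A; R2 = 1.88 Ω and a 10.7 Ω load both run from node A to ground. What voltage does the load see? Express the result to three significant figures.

V_out ≈ 0.642 V

First combine the lower leg with the load: R2 ‖ R_L = 1.599 Ω.
Voltage divider with the loaded lower leg: V_out = 25.2 × 1.599/(61.2 + 1.599) = 25.2 × 0.02546 = 0.6417 V.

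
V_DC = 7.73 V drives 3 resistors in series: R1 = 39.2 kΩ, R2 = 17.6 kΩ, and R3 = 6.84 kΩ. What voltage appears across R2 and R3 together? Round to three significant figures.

Series total: ΣR = 39.2 + 17.6 + 6.84 = 63.64 kΩ.
R_{R2..R3} = 17.6 + 6.84 = 24.44 kΩ.
V = V_DC · R/ΣR = 7.73 × 0.3840 = 2.969 V.

V ≈ 2.97 V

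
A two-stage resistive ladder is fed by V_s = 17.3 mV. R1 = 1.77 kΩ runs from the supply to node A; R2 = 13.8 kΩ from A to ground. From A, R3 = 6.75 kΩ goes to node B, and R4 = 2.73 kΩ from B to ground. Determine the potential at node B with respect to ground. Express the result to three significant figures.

V_B ≈ 3.79 mV

Node A sees R2 in parallel with the series input of stage 2, R3 + R4 = 9.480 kΩ.
R2 ‖ (R3+R4) = 5.620 kΩ.
So V_A = 17.3 × 0.7605 = 13.16 mV.
Stage 2 is unloaded, so V_B = V_A · R4/(R3+R4) = 13.16 × 2.73/9.480 = 3.789 mV.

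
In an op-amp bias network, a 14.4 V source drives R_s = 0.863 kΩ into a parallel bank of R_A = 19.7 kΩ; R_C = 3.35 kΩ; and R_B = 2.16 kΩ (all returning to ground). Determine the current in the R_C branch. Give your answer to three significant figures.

I ≈ 2.53 mA

Parallel bank: R_p = 1/(1/19.7 + 1/3.35 + 1/2.16) = 1.231 kΩ.
V_A by voltage divider: V_A = 14.4 × 1.231/(0.863 + 1.231) = 8.466 V.
I(R_C) = V_A / R_C = 8.466/3.35 = 2.527 mA.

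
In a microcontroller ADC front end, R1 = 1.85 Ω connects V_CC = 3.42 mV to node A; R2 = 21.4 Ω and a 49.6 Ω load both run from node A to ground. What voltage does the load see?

V_out ≈ 3.04 mV

First combine the lower leg with the load: R2 ‖ R_L = 14.95 Ω.
Then V_out = V_CC · R2'/(R1 + R2') = 3.42 × 14.95/16.80 = 3.043 mV.
(Unloaded it would be 3.15 mV; the load pulls it down.)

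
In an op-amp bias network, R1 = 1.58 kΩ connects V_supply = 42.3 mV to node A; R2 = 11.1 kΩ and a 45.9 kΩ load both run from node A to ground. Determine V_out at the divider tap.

V_out ≈ 35.9 mV

First combine the lower leg with the load: R2 ‖ R_L = 8.938 kΩ.
Now apply the divider: V_out = 42.3 × 0.8498 = 35.95 mV.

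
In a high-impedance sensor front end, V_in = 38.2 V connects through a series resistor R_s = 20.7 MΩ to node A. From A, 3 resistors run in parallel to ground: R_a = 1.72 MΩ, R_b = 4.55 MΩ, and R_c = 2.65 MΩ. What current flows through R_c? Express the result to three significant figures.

I ≈ 0.568 µA

Parallel bank: R_p = 1/(1/1.72 + 1/4.55 + 1/2.65) = 0.8485 MΩ.
Node voltage V_A = V_in · R_p/(R_s + R_p) = 38.2 × 0.03938 = 1.504 V.
Branch current I = V_A/R_c = 1.504/2.65 = 0.5676 µA.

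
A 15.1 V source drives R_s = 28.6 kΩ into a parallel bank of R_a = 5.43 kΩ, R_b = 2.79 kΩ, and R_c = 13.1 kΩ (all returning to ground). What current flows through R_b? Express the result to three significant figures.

Parallel bank: R_p = 1/(1/5.43 + 1/2.79 + 1/13.1) = 1.616 kΩ.
V_A = 15.1 × 1.616/30.22 = 0.8074 V.
I(R_b) = V_A / R_b = 0.8074/2.79 = 0.2894 mA.
(Equivalently: I_total = 0.4997 mA, then current-divider fraction G_k/ΣG = 0.5791.)

I ≈ 0.289 mA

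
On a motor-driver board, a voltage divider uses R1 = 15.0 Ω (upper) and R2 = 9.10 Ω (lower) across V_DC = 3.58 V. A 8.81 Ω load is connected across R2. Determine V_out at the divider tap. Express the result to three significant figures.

The load sits in parallel with R2, giving an effective lower resistance R2' = R2·R_L/(R2+R_L) = 4.476 Ω.
Then V_out = V_DC · R2'/(R1 + R2') = 3.58 × 4.476/19.48 = 0.8228 V.

V_out ≈ 0.823 V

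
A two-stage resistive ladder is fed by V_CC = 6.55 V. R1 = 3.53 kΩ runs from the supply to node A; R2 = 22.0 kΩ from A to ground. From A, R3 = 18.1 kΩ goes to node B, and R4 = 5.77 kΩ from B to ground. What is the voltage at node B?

V_B ≈ 1.21 V

Node A sees R2 in parallel with the series input of stage 2, R3 + R4 = 23.87 kΩ.
Effective lower resistance at A: R2 ‖ 23.87 = 11.45 kΩ.
First divider: V_A = V_CC · 11.45/(3.53 + 11.45) = 5.006 V.
Stage 2 is unloaded, so V_B = V_A · R4/(R3+R4) = 5.006 × 5.77/23.87 = 1.210 V.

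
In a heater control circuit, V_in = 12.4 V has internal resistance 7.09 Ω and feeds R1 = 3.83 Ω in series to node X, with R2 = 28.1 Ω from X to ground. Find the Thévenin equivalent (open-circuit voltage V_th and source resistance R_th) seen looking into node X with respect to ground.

V_th ≈ 8.93 V, R_th ≈ 7.86 Ω

R1' = 7.09 + 3.83 = 10.92 Ω (source resistance + R1).
With X open, the divider is unloaded: V_th = 12.4 × 28.1/39.02 = 8.930 V.
With V_in suppressed (replaced by a short), R_th = R1' ‖ R2 = (10.92 × 28.1)/(10.92 + 28.1) = 7.864 Ω.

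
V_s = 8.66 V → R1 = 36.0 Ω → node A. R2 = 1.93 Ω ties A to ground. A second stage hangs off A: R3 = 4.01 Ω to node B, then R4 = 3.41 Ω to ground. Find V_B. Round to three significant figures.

Looking into the second stage from A: R3 + R4 = 7.420 Ω appears in parallel with R2.
R2 ‖ (R3+R4) = 1.532 Ω.
V_A = 8.66 × 1.532/(36.0 + 1.532) = 0.3534 V.
V_B = V_A × 0.4596 = 0.1624 V.

V_B ≈ 0.162 V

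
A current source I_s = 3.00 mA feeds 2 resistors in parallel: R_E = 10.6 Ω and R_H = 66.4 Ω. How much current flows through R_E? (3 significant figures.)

Two-branch current divider: I_k = I_s · R_other/(R_1 + R_2).
I(R_E) = 3.00 × 66.4/(10.6 + 66.4) = 3.00 × 0.8623 = 2.587 mA.

I ≈ 2.59 mA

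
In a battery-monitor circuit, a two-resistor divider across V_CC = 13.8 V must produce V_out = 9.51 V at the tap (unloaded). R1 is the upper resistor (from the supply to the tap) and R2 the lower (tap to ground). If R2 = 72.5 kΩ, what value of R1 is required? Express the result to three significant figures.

The divider ratio is R2/(R1+R2) = 9.51/13.8 = 0.6891.
Rearranging, R1 = R2·(1−k)/k = 72.5 × 0.4511 = 32.71 kΩ.

R1 ≈ 32.7 kΩ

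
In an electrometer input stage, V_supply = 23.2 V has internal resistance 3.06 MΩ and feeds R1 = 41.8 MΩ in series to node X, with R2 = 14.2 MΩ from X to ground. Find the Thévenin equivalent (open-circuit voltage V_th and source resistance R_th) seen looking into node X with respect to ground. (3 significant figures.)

V_th ≈ 5.58 V, R_th ≈ 10.8 MΩ

R1' = 3.06 + 41.8 = 44.86 MΩ (source resistance + R1).
Open-circuit (no load on X): V_th = V_supply · R2/(R1' + R2) = 23.2 × 14.2/(44.86 + 14.2) = 5.578 V.
Looking into X with the source shorted: R_th = R1'·R2/(R1'+R2) = 44.86 × 14.2/59.06 = 10.79 MΩ.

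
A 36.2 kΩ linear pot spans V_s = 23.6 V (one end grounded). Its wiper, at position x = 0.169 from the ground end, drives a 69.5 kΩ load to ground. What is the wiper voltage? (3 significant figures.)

The pot divides into 30.08 kΩ above the wiper and 6.118 kΩ below.
Lower segment in parallel with the load: 6.118 ‖ 69.5 = 5.623 kΩ.
Then V_out = V_s · 5.623/(30.08 + 5.623) = 3.717 V.

V_out ≈ 3.72 V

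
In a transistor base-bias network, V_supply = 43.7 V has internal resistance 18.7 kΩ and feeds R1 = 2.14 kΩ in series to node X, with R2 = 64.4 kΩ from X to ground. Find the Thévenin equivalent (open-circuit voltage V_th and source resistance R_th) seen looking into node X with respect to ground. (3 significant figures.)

V_th ≈ 33.0 V, R_th ≈ 15.7 kΩ

R1' = 18.7 + 2.14 = 20.84 kΩ (source resistance + R1).
With X open, the divider is unloaded: V_th = 43.7 × 64.4/85.24 = 33.02 V.
Looking into X with the source shorted: R_th = R1'·R2/(R1'+R2) = 20.84 × 64.4/85.24 = 15.74 kΩ.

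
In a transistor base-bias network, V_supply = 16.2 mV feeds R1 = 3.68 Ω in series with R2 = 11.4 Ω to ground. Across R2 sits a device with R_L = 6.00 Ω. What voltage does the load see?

V_out ≈ 8.37 mV

R2 ‖ R_L = (11.4 × 6.00)/(11.4 + 6.00) = 3.931 Ω.
Voltage divider with the loaded lower leg: V_out = 16.2 × 3.931/(3.68 + 3.931) = 16.2 × 0.5165 = 8.367 mV.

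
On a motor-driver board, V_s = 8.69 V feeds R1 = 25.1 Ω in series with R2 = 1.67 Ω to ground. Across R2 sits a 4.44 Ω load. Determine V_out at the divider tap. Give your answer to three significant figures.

The load sits in parallel with R2, giving an effective lower resistance R2' = R2·R_L/(R2+R_L) = 1.214 Ω.
Now apply the divider: V_out = 8.69 × 0.04612 = 0.4008 V.
(Unloaded it would be 0.542 V; the load pulls it down.)

V_out ≈ 0.401 V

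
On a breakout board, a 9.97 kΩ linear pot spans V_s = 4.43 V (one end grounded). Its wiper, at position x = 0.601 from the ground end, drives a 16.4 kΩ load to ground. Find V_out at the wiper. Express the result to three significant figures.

V_out ≈ 2.32 V

Lower segment x·R_p = 5.992 kΩ; upper segment (1−x)·R_p = 3.978 kΩ.
R_L loads the lower segment: effective lower R = 4.389 kΩ.
Loaded-divider output: V_out = 4.43 × 0.5245 = 2.324 V.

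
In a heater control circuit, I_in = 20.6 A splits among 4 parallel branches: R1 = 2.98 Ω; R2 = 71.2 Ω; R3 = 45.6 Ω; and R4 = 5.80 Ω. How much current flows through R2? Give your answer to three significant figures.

Conductances: ΣG = 1/2.98 + 1/71.2 + 1/45.6 + 1/5.80 = 0.5440 (1/Ω).
Current divider: I(R2) = I_in · G_k/ΣG = 20.6 × (0.01404/0.5440) = 20.6 × 0.02582 = 0.5319 A.

I ≈ 0.532 A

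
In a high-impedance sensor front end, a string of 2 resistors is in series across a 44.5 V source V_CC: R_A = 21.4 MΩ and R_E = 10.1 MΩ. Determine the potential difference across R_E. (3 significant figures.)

V ≈ 14.3 V

Total series resistance ΣR = 21.4 + 10.1 = 31.50 MΩ.
By the voltage-divider rule, V = 44.5 × 10.10/31.50 = 14.27 V.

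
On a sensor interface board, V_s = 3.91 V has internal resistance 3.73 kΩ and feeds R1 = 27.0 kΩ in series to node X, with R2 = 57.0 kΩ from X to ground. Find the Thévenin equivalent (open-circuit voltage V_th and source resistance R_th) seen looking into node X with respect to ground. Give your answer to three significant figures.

R1' = 3.73 + 27.0 = 30.73 kΩ (source resistance + R1).
With X open, the divider is unloaded: V_th = 3.91 × 57.0/87.73 = 2.540 V.
Zeroing V_s shorts the top of R1' to ground, so R_th = R1' ‖ R2 = 19.97 kΩ.

V_th ≈ 2.54 V, R_th ≈ 20.0 kΩ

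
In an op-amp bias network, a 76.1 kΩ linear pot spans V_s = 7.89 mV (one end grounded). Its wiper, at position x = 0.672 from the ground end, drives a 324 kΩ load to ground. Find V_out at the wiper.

The pot divides into 24.96 kΩ above the wiper and 51.14 kΩ below.
(x·R_p) ‖ R_L = 44.17 kΩ.
Loaded-divider output: V_out = 7.89 × 0.6389 = 5.041 mV.

V_out ≈ 5.04 mV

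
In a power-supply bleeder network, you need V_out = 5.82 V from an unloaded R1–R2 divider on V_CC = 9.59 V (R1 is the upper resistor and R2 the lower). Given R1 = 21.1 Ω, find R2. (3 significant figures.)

R2 ≈ 32.6 Ω

The divider ratio is R2/(R1+R2) = 5.82/9.59 = 0.6069.
Rearranging, R2 = R1·k/(1−k) = 21.1 × 1.544 = 32.57 Ω.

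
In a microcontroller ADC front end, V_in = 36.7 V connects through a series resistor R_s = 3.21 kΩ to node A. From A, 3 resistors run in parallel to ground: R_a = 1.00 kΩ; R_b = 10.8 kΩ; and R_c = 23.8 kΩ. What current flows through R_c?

Equivalent of the parallel group: R_p = 0.8814 kΩ.
V_A by voltage divider: V_A = 36.7 × 0.8814/(3.21 + 0.8814) = 7.906 V.
I(R_c) = V_A / R_c = 7.906/23.8 = 0.3322 mA.

I ≈ 0.332 mA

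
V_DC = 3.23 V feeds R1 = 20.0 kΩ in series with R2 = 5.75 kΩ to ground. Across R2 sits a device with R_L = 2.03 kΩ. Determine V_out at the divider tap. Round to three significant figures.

The load sits in parallel with R2, giving an effective lower resistance R2' = R2·R_L/(R2+R_L) = 1.500 kΩ.
Then V_out = V_DC · R2'/(R1 + R2') = 3.23 × 1.500/21.50 = 0.2254 V.
(Unloaded it would be 0.721 V; the load pulls it down.)

V_out ≈ 0.225 V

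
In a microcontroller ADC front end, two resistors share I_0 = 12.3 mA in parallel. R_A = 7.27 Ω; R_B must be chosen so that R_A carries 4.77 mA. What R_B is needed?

R_B ≈ 4.61 Ω

The fraction through R_A equals R_B/(R_A+R_B).
With f = 0.3878, R_B = R_A · f/(1−f) = 7.27 × 0.6335 = 4.605 Ω.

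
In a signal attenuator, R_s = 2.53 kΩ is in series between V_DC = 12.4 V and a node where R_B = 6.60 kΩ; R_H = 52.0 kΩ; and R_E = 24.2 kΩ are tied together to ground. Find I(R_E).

Parallel bank: R_p = 1/(1/6.60 + 1/52.0 + 1/24.2) = 4.715 kΩ.
V_A = 12.4 × 4.715/7.245 = 8.070 V.
Branch current I = V_A/R_E = 8.070/24.2 = 0.3335 mA.

I ≈ 0.333 mA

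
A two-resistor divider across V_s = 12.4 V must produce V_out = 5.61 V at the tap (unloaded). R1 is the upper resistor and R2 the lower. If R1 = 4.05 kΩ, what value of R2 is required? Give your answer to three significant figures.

The divider ratio is R2/(R1+R2) = 5.61/12.4 = 0.4524.
Rearranging, R2 = R1·k/(1−k) = 4.05 × 0.8262 = 3.346 kΩ.

R2 ≈ 3.35 kΩ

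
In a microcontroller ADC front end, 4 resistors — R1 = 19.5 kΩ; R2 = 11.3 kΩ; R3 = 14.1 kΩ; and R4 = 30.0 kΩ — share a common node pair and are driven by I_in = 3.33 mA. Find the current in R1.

Conductances: ΣG = 1/19.5 + 1/11.3 + 1/14.1 + 1/30.0 = 0.2440 (1/kΩ).
Current divider: I(R1) = I_in · G_k/ΣG = 3.33 × (0.05128/0.2440) = 3.33 × 0.2101 = 0.6998 mA.

I ≈ 0.700 mA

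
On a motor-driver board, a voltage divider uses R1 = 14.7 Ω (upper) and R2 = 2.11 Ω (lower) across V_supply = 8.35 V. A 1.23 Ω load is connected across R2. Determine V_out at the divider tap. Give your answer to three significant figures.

V_out ≈ 0.419 V

First combine the lower leg with the load: R2 ‖ R_L = 0.7770 Ω.
Now apply the divider: V_out = 8.35 × 0.05021 = 0.4192 V.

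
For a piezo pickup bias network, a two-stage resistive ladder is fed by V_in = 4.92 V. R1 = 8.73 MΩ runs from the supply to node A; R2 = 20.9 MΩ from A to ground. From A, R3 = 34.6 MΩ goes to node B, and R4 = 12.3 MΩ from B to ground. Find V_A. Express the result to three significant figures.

The second stage (R3 + R4 = 46.90 MΩ) loads node A in parallel with R2.
Effective lower resistance at A: R2 ‖ 46.90 = 14.46 MΩ.
First divider: V_A = V_in · 14.46/(8.73 + 14.46) = 3.068 V.

V_A ≈ 3.07 V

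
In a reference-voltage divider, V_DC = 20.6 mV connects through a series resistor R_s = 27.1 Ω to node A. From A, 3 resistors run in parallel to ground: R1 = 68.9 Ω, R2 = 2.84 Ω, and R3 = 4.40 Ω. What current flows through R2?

I ≈ 0.424 mA

Parallel bank: R_p = 1/(1/68.9 + 1/2.84 + 1/4.40) = 1.684 Ω.
V_A = 20.6 × 1.684/28.78 = 1.205 mV.
I(R2) = V_A / R2 = 1.205/2.84 = 0.4243 mA.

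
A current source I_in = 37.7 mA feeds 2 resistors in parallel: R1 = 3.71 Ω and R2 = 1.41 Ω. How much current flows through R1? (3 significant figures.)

For two parallel branches, I_k = I_in · (other R)/(sum of R).
So I = 37.7 × 1.41/5.120 = 10.38 mA.

I ≈ 10.4 mA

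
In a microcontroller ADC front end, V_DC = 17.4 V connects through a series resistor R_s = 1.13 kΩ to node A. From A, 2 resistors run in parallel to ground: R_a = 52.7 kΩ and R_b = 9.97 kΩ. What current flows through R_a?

I ≈ 0.291 mA

Equivalent of the parallel group: R_p = 8.384 kΩ.
V_A = 17.4 × 8.384/9.514 = 15.33 V.
I(R_a) = V_A / R_a = 15.33/52.7 = 0.2910 mA.
(Check via current divider: I_total = 1.829 mA; share G_k/ΣG = 0.1591 → same result.)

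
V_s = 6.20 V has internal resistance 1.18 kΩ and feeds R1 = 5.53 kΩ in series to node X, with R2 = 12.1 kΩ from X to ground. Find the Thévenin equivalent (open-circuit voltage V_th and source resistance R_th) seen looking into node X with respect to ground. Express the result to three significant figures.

R1' = 1.18 + 5.53 = 6.710 kΩ (source resistance + R1).
V_th is the unloaded tap voltage: V_s · R2/(R1'+R2) = 6.20 × 0.6433 = 3.988 V.
Looking into X with the source shorted: R_th = R1'·R2/(R1'+R2) = 6.710 × 12.1/18.81 = 4.316 kΩ.

V_th ≈ 3.99 V, R_th ≈ 4.32 kΩ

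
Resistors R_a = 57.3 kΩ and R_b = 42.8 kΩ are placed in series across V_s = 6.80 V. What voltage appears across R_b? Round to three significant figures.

Total series resistance ΣR = 57.3 + 42.8 = 100.1 kΩ.
Voltage divider: V = V_s · (42.80 / 100.1) = 6.80 × 0.4276 = 2.907 V.

V ≈ 2.91 V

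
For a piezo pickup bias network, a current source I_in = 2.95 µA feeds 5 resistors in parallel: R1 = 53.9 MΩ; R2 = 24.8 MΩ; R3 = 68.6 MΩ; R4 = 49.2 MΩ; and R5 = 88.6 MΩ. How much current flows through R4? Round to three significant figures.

I ≈ 0.571 µA

ΣG = 1/53.9 + 1/24.8 + 1/68.6 + 1/49.2 + 1/88.6 = 0.1051.
R4 takes the fraction G_k/ΣG = 0.02033/0.1051 = 0.1935, so I = 2.95 × 0.1935 = 0.5707 µA.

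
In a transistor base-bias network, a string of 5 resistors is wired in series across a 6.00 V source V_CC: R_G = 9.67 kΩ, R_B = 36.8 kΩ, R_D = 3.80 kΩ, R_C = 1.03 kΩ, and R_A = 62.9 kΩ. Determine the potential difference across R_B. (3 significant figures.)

ΣR = 9.67 + 36.8 + 3.80 + 1.03 + 62.9 = 114.2 kΩ.
By the voltage-divider rule, V = 6.00 × 36.80/114.2 = 1.933 V.

V ≈ 1.93 V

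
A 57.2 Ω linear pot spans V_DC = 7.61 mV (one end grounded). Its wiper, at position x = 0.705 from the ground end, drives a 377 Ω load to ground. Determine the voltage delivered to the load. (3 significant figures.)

V_out ≈ 5.20 mV

Split the track: R_lower = x·R_p = 40.33 Ω, R_upper = (1−x)·R_p = 16.87 Ω.
(x·R_p) ‖ R_L = 36.43 Ω.
Loaded-divider output: V_out = 7.61 × 0.6834 = 5.201 mV.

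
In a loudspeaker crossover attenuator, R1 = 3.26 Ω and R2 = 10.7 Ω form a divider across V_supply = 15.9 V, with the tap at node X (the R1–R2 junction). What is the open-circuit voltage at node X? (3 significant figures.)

With X open, the divider is unloaded: V_th = 15.9 × 10.7/13.96 = 12.19 V.

V_th ≈ 12.2 V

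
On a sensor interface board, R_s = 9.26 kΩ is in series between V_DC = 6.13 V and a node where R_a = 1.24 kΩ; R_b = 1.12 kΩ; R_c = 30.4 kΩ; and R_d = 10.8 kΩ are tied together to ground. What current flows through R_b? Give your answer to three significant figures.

Parallel bank: R_p = 1/(1/1.24 + 1/1.12 + 1/30.4 + 1/10.8) = 0.5480 kΩ.
V_A by voltage divider: V_A = 6.13 × 0.5480/(9.26 + 0.5480) = 0.3425 V.
Branch current I = V_A/R_b = 0.3425/1.12 = 0.3058 mA.
(Check via current divider: I_total = 0.6250 mA; share G_k/ΣG = 0.4893 → same result.)

I ≈ 0.306 mA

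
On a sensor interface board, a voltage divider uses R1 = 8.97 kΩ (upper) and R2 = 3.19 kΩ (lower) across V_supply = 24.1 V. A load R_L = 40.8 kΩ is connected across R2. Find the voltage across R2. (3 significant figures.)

R2 ‖ R_L = (3.19 × 40.8)/(3.19 + 40.8) = 2.959 kΩ.
Voltage divider with the loaded lower leg: V_out = 24.1 × 2.959/(8.97 + 2.959) = 24.1 × 0.2480 = 5.978 V.

V_out ≈ 5.98 V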